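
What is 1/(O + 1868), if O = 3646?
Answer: 1/5514 ≈ 0.00018136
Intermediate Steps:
1/(O + 1868) = 1/(3646 + 1868) = 1/5514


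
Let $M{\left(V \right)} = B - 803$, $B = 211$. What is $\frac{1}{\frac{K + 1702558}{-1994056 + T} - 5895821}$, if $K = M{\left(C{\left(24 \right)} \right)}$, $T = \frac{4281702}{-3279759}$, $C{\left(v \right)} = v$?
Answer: $- \frac{1090004565701}{6426472738895553220} \approx -1.6961 \cdot 10^{-7}$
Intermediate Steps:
$M{\left(V \right)} = -592$ ($M{\left(V \right)} = 211 - 803 = -592$)
$T = - \frac{1427234}{1093253}$ ($T = 4281702 \left(- \frac{1}{3279759}\right) = - \frac{1427234}{1093253} \approx -1.3055$)
$K = -592$
$\frac{1}{\frac{K + 1702558}{-1994056 + T} - 5895821} = \frac{1}{\frac{-592 + 1702558}{-1994056 - \frac{1427234}{1093253}} - 5895821} = \frac{1}{\frac{1701966}{- \frac{2180009131402}{1093253}} - 5895821} = \frac{1}{1701966 \left(- \frac{1093253}{2180009131402}\right) - 5895821} = \frac{1}{- \frac{930339717699}{1090004565701} - 5895821} = \frac{1}{- \frac{6426472738895553220}{1090004565701}} = - \frac{1090004565701}{6426472738895553220}$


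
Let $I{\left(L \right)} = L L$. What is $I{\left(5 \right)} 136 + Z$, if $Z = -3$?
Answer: $3397$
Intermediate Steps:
$I{\left(L \right)} = L^{2}$
$I{\left(5 \right)} 136 + Z = 5^{2} \cdot 136 - 3 = 25 \cdot 136 - 3 = 3400 - 3 = 3397$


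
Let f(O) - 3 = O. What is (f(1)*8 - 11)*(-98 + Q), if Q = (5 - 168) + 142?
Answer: -2499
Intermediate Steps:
f(O) = 3 + O
Q = -21 (Q = -163 + 142 = -21)
(f(1)*8 - 11)*(-98 + Q) = ((3 + 1)*8 - 11)*(-98 - 21) = (4*8 - 11)*(-119) = (32 - 11)*(-119) = 21*(-119) = -2499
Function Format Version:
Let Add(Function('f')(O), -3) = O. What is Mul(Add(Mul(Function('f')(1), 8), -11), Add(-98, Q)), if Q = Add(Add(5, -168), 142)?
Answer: -2499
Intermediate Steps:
Function('f')(O) = Add(3, O)
Q = -21 (Q = Add(-163, 142) = -21)
Mul(Add(Mul(Function('f')(1), 8), -11), Add(-98, Q)) = Mul(Add(Mul(Add(3, 1), 8), -11), Add(-98, -21)) = Mul(Add(Mul(4, 8), -11), -119) = Mul(Add(32, -11), -119) = Mul(21, -119) = -2499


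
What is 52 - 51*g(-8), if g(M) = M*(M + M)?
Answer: -6476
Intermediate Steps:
g(M) = 2*M² (g(M) = M*(2*M) = 2*M²)
52 - 51*g(-8) = 52 - 102*(-8)² = 52 - 102*64 = 52 - 51*128 = 52 - 6528 = -6476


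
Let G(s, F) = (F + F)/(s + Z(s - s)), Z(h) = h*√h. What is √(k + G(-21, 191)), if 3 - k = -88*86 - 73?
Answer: √3362982/21 ≈ 87.326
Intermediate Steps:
k = 7644 (k = 3 - (-88*86 - 73) = 3 - (-7568 - 73) = 3 - 1*(-7641) = 3 + 7641 = 7644)
Z(h) = h^(3/2)
G(s, F) = 2*F/s (G(s, F) = (F + F)/(s + (s - s)^(3/2)) = (2*F)/(s + 0^(3/2)) = (2*F)/(s + 0) = (2*F)/s = 2*F/s)
√(k + G(-21, 191)) = √(7644 + 2*191/(-21)) = √(7644 + 2*191*(-1/21)) = √(7644 - 382/21) = √(160142/21) = √3362982/21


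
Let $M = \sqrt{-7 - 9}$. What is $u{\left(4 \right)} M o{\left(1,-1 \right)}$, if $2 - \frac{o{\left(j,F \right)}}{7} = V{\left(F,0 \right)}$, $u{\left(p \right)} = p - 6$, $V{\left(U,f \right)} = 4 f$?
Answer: $- 112 i \approx - 112.0 i$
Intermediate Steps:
$u{\left(p \right)} = -6 + p$ ($u{\left(p \right)} = p - 6 = -6 + p$)
$o{\left(j,F \right)} = 14$ ($o{\left(j,F \right)} = 14 - 7 \cdot 4 \cdot 0 = 14 - 0 = 14 + 0 = 14$)
$M = 4 i$ ($M = \sqrt{-16} = 4 i \approx 4.0 i$)
$u{\left(4 \right)} M o{\left(1,-1 \right)} = \left(-6 + 4\right) 4 i 14 = - 2 \cdot 4 i 14 = - 8 i 14 = - 112 i$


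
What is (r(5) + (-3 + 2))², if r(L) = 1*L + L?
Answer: 81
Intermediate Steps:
r(L) = 2*L (r(L) = L + L = 2*L)
(r(5) + (-3 + 2))² = (2*5 + (-3 + 2))² = (10 - 1)² = 9² = 81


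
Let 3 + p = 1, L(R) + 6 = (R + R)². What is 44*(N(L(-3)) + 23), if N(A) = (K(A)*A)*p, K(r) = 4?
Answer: -9548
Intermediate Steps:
L(R) = -6 + 4*R² (L(R) = -6 + (R + R)² = -6 + (2*R)² = -6 + 4*R²)
p = -2 (p = -3 + 1 = -2)
N(A) = -8*A (N(A) = (4*A)*(-2) = -8*A)
44*(N(L(-3)) + 23) = 44*(-8*(-6 + 4*(-3)²) + 23) = 44*(-8*(-6 + 4*9) + 23) = 44*(-8*(-6 + 36) + 23) = 44*(-8*30 + 23) = 44*(-240 + 23) = 44*(-217) = -9548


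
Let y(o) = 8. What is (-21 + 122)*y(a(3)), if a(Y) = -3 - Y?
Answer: 808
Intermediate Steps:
(-21 + 122)*y(a(3)) = (-21 + 122)*8 = 101*8 = 808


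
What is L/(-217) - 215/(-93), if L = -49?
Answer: 236/93 ≈ 2.5376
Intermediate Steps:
L/(-217) - 215/(-93) = -49/(-217) - 215/(-93) = -49*(-1/217) - 215*(-1/93) = 7/31 + 215/93 = 236/93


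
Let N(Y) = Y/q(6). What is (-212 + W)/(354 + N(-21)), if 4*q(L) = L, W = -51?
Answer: -263/340 ≈ -0.77353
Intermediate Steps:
q(L) = L/4
N(Y) = 2*Y/3 (N(Y) = Y/(((¼)*6)) = Y/(3/2) = Y*(⅔) = 2*Y/3)
(-212 + W)/(354 + N(-21)) = (-212 - 51)/(354 + (⅔)*(-21)) = -263/(354 - 14) = -263/340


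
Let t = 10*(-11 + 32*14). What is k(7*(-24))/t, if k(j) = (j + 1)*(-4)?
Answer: 334/2185 ≈ 0.15286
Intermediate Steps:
t = 4370 (t = 10*(-11 + 448) = 10*437 = 4370)
k(j) = -4 - 4*j (k(j) = (1 + j)*(-4) = -4 - 4*j)
k(7*(-24))/t = (-4 - 28*(-24))/4370 = (-4 - 4*(-168))*(1/4370) = (-4 + 672)*(1/4370) = 668*(1/4370) = 334/2185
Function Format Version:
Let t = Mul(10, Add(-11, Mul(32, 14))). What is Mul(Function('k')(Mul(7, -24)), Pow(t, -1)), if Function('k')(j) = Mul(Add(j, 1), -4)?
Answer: Rational(334, 2185) ≈ 0.15286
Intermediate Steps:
t = 4370 (t = Mul(10, Add(-11, 448)) = Mul(10, 437) = 4370)
Function('k')(j) = Add(-4, Mul(-4, j)) (Function('k')(j) = Mul(Add(1, j), -4) = Add(-4, Mul(-4, j)))
Mul(Function('k')(Mul(7, -24)), Pow(t, -1)) = Mul(Add(-4, Mul(-4, Mul(7, -24))), Pow(4370, -1)) = Mul(Add(-4, Mul(-4, -168)), Rational(1, 4370)) = Mul(Add(-4, 672), Rational(1, 4370)) = Mul(668, Rational(1, 4370)) = Rational(334, 2185)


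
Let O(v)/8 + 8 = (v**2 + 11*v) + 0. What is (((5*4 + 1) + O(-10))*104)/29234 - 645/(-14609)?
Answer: -84011199/213539753 ≈ -0.39342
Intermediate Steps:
O(v) = -64 + 8*v**2 + 88*v (O(v) = -64 + 8*((v**2 + 11*v) + 0) = -64 + 8*(v**2 + 11*v) = -64 + (8*v**2 + 88*v) = -64 + 8*v**2 + 88*v)
(((5*4 + 1) + O(-10))*104)/29234 - 645/(-14609) = (((5*4 + 1) + (-64 + 8*(-10)**2 + 88*(-10)))*104)/29234 - 645/(-14609) = (((20 + 1) + (-64 + 8*100 - 880))*104)*(1/29234) - 645*(-1/14609) = ((21 + (-64 + 800 - 880))*104)*(1/29234) + 645/14609 = ((21 - 144)*104)*(1/29234) + 645/14609 = -123*104*(1/29234) + 645/14609 = -12792*1/29234 + 645/14609 = -6396/14617 + 645/14609 = -84011199/213539753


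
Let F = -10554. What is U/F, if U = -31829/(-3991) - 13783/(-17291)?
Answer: -302681596/364157226537 ≈ -0.00083118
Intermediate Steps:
U = 605363192/69008381 (U = -31829*(-1/3991) - 13783*(-1/17291) = 31829/3991 + 13783/17291 = 605363192/69008381 ≈ 8.7723)
U/F = (605363192/69008381)/(-10554) = (605363192/69008381)*(-1/10554) = -302681596/364157226537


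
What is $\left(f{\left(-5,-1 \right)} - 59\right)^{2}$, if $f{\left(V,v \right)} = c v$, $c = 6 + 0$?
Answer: $4225$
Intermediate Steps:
$c = 6$
$f{\left(V,v \right)} = 6 v$
$\left(f{\left(-5,-1 \right)} - 59\right)^{2} = \left(6 \left(-1\right) - 59\right)^{2} = \left(-6 - 59\right)^{2} = \left(-65\right)^{2} = 4225$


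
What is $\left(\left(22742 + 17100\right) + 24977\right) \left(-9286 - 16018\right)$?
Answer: $-1640179976$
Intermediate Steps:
$\left(\left(22742 + 17100\right) + 24977\right) \left(-9286 - 16018\right) = \left(39842 + 24977\right) \left(-25304\right) = 64819 \left(-25304\right) = -1640179976$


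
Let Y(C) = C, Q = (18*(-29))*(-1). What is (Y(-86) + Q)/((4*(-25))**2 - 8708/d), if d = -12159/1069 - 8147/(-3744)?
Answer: 4012742677/100748467972 ≈ 0.039829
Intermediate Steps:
Q = 522 (Q = -522*(-1) = 522)
d = -36814153/4002336 (d = -12159*1/1069 - 8147*(-1/3744) = -12159/1069 + 8147/3744 = -36814153/4002336 ≈ -9.1982)
(Y(-86) + Q)/((4*(-25))**2 - 8708/d) = (-86 + 522)/((4*(-25))**2 - 8708/(-36814153/4002336)) = 436/((-100)**2 - 8708*(-4002336/36814153)) = 436/(10000 + 34852341888/36814153) = 436/(402993871888/36814153) = 436*(36814153/402993871888) = 4012742677/100748467972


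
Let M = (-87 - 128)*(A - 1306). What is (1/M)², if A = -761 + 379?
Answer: 1/131710926400 ≈ 7.5924e-12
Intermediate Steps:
A = -382
M = 362920 (M = (-87 - 128)*(-382 - 1306) = -215*(-1688) = 362920)
(1/M)² = (1/362920)² = 1/131710926400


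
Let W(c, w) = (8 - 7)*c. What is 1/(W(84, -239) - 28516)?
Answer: -1/28432 ≈ -3.5172e-5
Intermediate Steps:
W(c, w) = c (W(c, w) = 1*c = c)
1/(W(84, -239) - 28516) = 1/(84 - 28516) = 1/(-28432) = -1/28432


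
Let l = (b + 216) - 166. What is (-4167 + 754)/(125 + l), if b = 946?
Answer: -3413/1121 ≈ -3.0446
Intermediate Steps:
l = 996 (l = (946 + 216) - 166 = 1162 - 166 = 996)
(-4167 + 754)/(125 + l) = (-4167 + 754)/(125 + 996) = -3413/1121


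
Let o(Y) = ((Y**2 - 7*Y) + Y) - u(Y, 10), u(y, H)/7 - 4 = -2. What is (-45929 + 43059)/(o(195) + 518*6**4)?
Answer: -410/101167 ≈ -0.0040527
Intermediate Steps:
u(y, H) = 14 (u(y, H) = 28 + 7*(-2) = 28 - 14 = 14)
o(Y) = -14 + Y**2 - 6*Y (o(Y) = ((Y**2 - 7*Y) + Y) - 1*14 = (Y**2 - 6*Y) - 14 = -14 + Y**2 - 6*Y)
(-45929 + 43059)/(o(195) + 518*6**4) = (-45929 + 43059)/((-14 + 195**2 - 6*195) + 518*6**4) = -2870/((-14 + 38025 - 1170) + 518*1296) = -2870/(36841 + 671328) = -2870/708169 = -2870*1/708169 = -410/101167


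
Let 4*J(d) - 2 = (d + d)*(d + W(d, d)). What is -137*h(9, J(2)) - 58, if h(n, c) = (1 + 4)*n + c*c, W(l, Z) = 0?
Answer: -28317/4 ≈ -7079.3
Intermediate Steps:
J(d) = 1/2 + d**2/2 (J(d) = 1/2 + ((d + d)*(d + 0))/4 = 1/2 + ((2*d)*d)/4 = 1/2 + (2*d**2)/4 = 1/2 + d**2/2)
h(n, c) = c**2 + 5*n (h(n, c) = 5*n + c**2 = c**2 + 5*n)
-137*h(9, J(2)) - 58 = -137*((1/2 + (1/2)*2**2)**2 + 5*9) - 58 = -137*((1/2 + (1/2)*4)**2 + 45) - 58 = -137*((1/2 + 2)**2 + 45) - 58 = -137*((5/2)**2 + 45) - 58 = -137*(25/4 + 45) - 58 = -137*205/4 - 58 = -28085/4 - 58 = -28317/4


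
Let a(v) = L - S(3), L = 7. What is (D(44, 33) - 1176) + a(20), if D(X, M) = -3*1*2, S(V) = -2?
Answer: -1173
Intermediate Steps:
D(X, M) = -6 (D(X, M) = -3*2 = -6)
a(v) = 9 (a(v) = 7 - 1*(-2) = 7 + 2 = 9)
(D(44, 33) - 1176) + a(20) = (-6 - 1176) + 9 = -1182 + 9 = -1173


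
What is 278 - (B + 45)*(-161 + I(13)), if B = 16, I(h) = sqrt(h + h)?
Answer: 10099 - 61*sqrt(26) ≈ 9788.0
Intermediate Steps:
I(h) = sqrt(2)*sqrt(h) (I(h) = sqrt(2*h) = sqrt(2)*sqrt(h))
278 - (B + 45)*(-161 + I(13)) = 278 - (16 + 45)*(-161 + sqrt(2)*sqrt(13)) = 278 - 61*(-161 + sqrt(26)) = 278 - (-9821 + 61*sqrt(26)) = 278 + (9821 - 61*sqrt(26)) = 10099 - 61*sqrt(26)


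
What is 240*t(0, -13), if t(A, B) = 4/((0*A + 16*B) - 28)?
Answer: -240/59 ≈ -4.0678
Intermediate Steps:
t(A, B) = 4/(-28 + 16*B) (t(A, B) = 4/((0 + 16*B) - 28) = 4/(16*B - 28) = 4/(-28 + 16*B))
240*t(0, -13) = 240/(-7 + 4*(-13)) = 240/(-7 - 52) = 240/(-59) = 240*(-1/59) = -240/59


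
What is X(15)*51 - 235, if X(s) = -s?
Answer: -1000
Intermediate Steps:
X(15)*51 - 235 = -1*15*51 - 235 = -15*51 - 235 = -765 - 235 = -1000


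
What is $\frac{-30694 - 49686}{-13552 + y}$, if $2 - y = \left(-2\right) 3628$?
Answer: $\frac{40190}{3147} \approx 12.771$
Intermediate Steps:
$y = 7258$ ($y = 2 - \left(-2\right) 3628 = 2 - -7256 = 2 + 7256 = 7258$)
$\frac{-30694 - 49686}{-13552 + y} = \frac{-30694 - 49686}{-13552 + 7258} = - \frac{80380}{-6294} = \left(-80380\right) \left(- \frac{1}{6294}\right) = \frac{40190}{3147}$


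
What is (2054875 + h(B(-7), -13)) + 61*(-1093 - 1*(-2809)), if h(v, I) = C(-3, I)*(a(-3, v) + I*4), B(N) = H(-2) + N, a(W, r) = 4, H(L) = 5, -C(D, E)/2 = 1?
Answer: 2159647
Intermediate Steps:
C(D, E) = -2 (C(D, E) = -2*1 = -2)
B(N) = 5 + N
h(v, I) = -8 - 8*I (h(v, I) = -2*(4 + I*4) = -2*(4 + 4*I) = -8 - 8*I)
(2054875 + h(B(-7), -13)) + 61*(-1093 - 1*(-2809)) = (2054875 + (-8 - 8*(-13))) + 61*(-1093 - 1*(-2809)) = (2054875 + (-8 + 104)) + 61*(-1093 + 2809) = (2054875 + 96) + 61*1716 = 2054971 + 104676 = 2159647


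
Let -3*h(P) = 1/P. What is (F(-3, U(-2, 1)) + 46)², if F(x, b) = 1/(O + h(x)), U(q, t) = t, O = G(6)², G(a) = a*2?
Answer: 3560628241/1682209 ≈ 2116.6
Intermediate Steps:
G(a) = 2*a
O = 144 (O = (2*6)² = 12² = 144)
h(P) = -1/(3*P)
F(x, b) = 1/(144 - 1/(3*x))
(F(-3, U(-2, 1)) + 46)² = (3*(-3)/(-1 + 432*(-3)) + 46)² = (3*(-3)/(-1 - 1296) + 46)² = (3*(-3)/(-1297) + 46)² = (3*(-3)*(-1/1297) + 46)² = (9/1297 + 46)² = (59671/1297)² = 3560628241/1682209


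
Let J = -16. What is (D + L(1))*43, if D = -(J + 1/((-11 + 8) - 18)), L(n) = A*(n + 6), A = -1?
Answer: 8170/21 ≈ 389.05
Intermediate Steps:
L(n) = -6 - n (L(n) = -(n + 6) = -(6 + n) = -6 - n)
D = 337/21 (D = -(-16 + 1/((-11 + 8) - 18)) = -(-16 + 1/(-3 - 18)) = -(-16 + 1/(-21)) = -(-16 - 1/21) = -1*(-337/21) = 337/21 ≈ 16.048)
(D + L(1))*43 = (337/21 + (-6 - 1*1))*43 = (337/21 + (-6 - 1))*43 = (337/21 - 7)*43 = (190/21)*43 = 8170/21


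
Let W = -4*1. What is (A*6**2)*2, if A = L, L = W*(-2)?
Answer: 576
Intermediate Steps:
W = -4
L = 8 (L = -4*(-2) = 8)
A = 8
(A*6**2)*2 = (8*6**2)*2 = (8*36)*2 = 288*2 = 576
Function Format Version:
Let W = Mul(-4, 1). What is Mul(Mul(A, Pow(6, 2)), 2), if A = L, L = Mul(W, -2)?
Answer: 576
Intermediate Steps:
W = -4
L = 8 (L = Mul(-4, -2) = 8)
A = 8
Mul(Mul(A, Pow(6, 2)), 2) = Mul(Mul(8, Pow(6, 2)), 2) = Mul(Mul(8, 36), 2) = Mul(288, 2) = 576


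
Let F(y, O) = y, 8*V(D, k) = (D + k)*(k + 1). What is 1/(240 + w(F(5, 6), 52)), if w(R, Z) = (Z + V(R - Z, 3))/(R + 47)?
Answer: 26/6255 ≈ 0.0041567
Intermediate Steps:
V(D, k) = (1 + k)*(D + k)/8 (V(D, k) = ((D + k)*(k + 1))/8 = ((D + k)*(1 + k))/8 = ((1 + k)*(D + k))/8 = (1 + k)*(D + k)/8)
w(R, Z) = (3/2 + R/2 + Z/2)/(47 + R) (w(R, Z) = (Z + ((R - Z)/8 + (⅛)*3 + (⅛)*3² + (⅛)*(R - Z)*3))/(R + 47) = (Z + ((-Z/8 + R/8) + 3/8 + (⅛)*9 + (-3*Z/8 + 3*R/8)))/(47 + R) = (Z + ((-Z/8 + R/8) + 3/8 + 9/8 + (-3*Z/8 + 3*R/8)))/(47 + R) = (Z + (3/2 + R/2 - Z/2))/(47 + R) = (3/2 + R/2 + Z/2)/(47 + R))
1/(240 + w(F(5, 6), 52)) = 1/(240 + (3 + 5 + 52)/(2*(47 + 5))) = 1/(240 + (½)*60/52) = 1/(240 + (½)*(1/52)*60) = 1/(240 + 15/26) = 1/(6255/26) = 26/6255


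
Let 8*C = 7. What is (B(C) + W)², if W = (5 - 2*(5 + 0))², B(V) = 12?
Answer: 1369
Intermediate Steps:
C = 7/8 (C = (⅛)*7 = 7/8 ≈ 0.87500)
W = 25 (W = (5 - 2*5)² = (5 - 10)² = (-5)² = 25)
(B(C) + W)² = (12 + 25)² = 37² = 1369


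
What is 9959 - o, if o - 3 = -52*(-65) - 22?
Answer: 6598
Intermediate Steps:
o = 3361 (o = 3 + (-52*(-65) - 22) = 3 + (3380 - 22) = 3 + 3358 = 3361)
9959 - o = 9959 - 1*3361 = 9959 - 3361 = 6598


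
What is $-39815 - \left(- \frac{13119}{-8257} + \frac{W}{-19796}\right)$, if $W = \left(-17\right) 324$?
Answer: $- \frac{1627072195615}{40863893} \approx -39817.0$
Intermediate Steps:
$W = -5508$
$-39815 - \left(- \frac{13119}{-8257} + \frac{W}{-19796}\right) = -39815 - \left(- \frac{13119}{-8257} - \frac{5508}{-19796}\right) = -39815 - \left(\left(-13119\right) \left(- \frac{1}{8257}\right) - - \frac{1377}{4949}\right) = -39815 - \left(\frac{13119}{8257} + \frac{1377}{4949}\right) = -39815 - \frac{76295820}{40863893} = - \frac{1627072195615}{40863893}$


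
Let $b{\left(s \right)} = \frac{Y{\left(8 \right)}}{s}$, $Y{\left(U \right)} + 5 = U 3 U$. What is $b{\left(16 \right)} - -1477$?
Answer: $\frac{23819}{16} \approx 1488.7$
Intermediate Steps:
$Y{\left(U \right)} = -5 + 3 U^{2}$ ($Y{\left(U \right)} = -5 + U 3 U = -5 + 3 U U = -5 + 3 U^{2}$)
$b{\left(s \right)} = \frac{187}{s}$ ($b{\left(s \right)} = \frac{-5 + 3 \cdot 8^{2}}{s} = \frac{-5 + 3 \cdot 64}{s} = \frac{-5 + 192}{s} = \frac{187}{s}$)
$b{\left(16 \right)} - -1477 = \frac{187}{16} - -1477 = 187 \cdot \frac{1}{16} + \left(-600 + 2077\right) = \frac{187}{16} + 1477 = \frac{23819}{16}$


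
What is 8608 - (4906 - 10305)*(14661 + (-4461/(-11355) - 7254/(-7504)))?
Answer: 1124328263773221/14201320 ≈ 7.9171e+7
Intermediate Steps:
8608 - (4906 - 10305)*(14661 + (-4461/(-11355) - 7254/(-7504))) = 8608 - (-5399)*(14661 + (-4461*(-1/11355) - 7254*(-1/7504))) = 8608 - (-5399)*(14661 + (1487/3785 + 3627/3752)) = 8608 - (-5399)*(14661 + 19307419/14201320) = 8608 - (-5399)*208224859939/14201320 = 8608 - 1*(-1124206018810661/14201320) = 8608 + 1124206018810661/14201320 = 1124328263773221/14201320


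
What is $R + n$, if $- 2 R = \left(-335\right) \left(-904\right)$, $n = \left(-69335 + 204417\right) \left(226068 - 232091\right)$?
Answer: $-813750306$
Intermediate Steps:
$n = -813598886$ ($n = 135082 \left(-6023\right) = -813598886$)
$R = -151420$ ($R = - \frac{\left(-335\right) \left(-904\right)}{2} = \left(- \frac{1}{2}\right) 302840 = -151420$)
$R + n = -151420 - 813598886 = -813750306$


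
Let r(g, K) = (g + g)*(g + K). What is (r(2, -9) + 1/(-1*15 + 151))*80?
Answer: -38070/17 ≈ -2239.4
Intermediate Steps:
r(g, K) = 2*g*(K + g) (r(g, K) = (2*g)*(K + g) = 2*g*(K + g))
(r(2, -9) + 1/(-1*15 + 151))*80 = (2*2*(-9 + 2) + 1/(-1*15 + 151))*80 = (2*2*(-7) + 1/(-15 + 151))*80 = (-28 + 1/136)*80 = -3807/136*80 = -38070/17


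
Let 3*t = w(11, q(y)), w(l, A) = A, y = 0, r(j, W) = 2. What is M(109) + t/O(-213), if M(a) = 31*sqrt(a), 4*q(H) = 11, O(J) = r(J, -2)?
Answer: 11/24 + 31*sqrt(109) ≈ 324.11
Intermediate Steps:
O(J) = 2
q(H) = 11/4 (q(H) = (1/4)*11 = 11/4)
t = 11/12 (t = (1/3)*(11/4) = 11/12 ≈ 0.91667)
M(109) + t/O(-213) = 31*sqrt(109) + (11/12)/2 = 31*sqrt(109) + (11/12)*(1/2) = 31*sqrt(109) + 11/24 = 11/24 + 31*sqrt(109)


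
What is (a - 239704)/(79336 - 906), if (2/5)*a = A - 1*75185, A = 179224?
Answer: 40787/156860 ≈ 0.26002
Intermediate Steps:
a = 520195/2 (a = 5*(179224 - 1*75185)/2 = 5*(179224 - 75185)/2 = (5/2)*104039 = 520195/2 ≈ 2.6010e+5)
(a - 239704)/(79336 - 906) = (520195/2 - 239704)/(79336 - 906) = (40787/2)/78430 = (40787/2)*(1/78430) = 40787/156860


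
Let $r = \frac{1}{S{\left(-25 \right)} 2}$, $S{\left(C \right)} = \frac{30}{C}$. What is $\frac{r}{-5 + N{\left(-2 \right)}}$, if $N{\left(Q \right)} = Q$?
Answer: $\frac{5}{84} \approx 0.059524$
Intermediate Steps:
$r = - \frac{5}{12}$ ($r = \frac{1}{\frac{30}{-25} \cdot 2} = \frac{1}{30 \left(- \frac{1}{25}\right) 2} = \frac{1}{\left(- \frac{6}{5}\right) 2} = \frac{1}{- \frac{12}{5}} = - \frac{5}{12} \approx -0.41667$)
$\frac{r}{-5 + N{\left(-2 \right)}} = - \frac{5}{12 \left(-5 - 2\right)} = - \frac{5}{12 \left(-7\right)} = \left(- \frac{5}{12}\right) \left(- \frac{1}{7}\right) = \frac{5}{84}$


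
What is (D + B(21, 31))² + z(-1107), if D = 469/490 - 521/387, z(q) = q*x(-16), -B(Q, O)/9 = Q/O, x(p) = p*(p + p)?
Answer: -399693186576712439/705247244100 ≈ -5.6674e+5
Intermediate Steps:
x(p) = 2*p² (x(p) = p*(2*p) = 2*p²)
B(Q, O) = -9*Q/O
z(q) = 512*q (z(q) = q*(2*(-16)²) = q*(2*256) = q*512 = 512*q)
D = -10541/27090 (D = 469*(1/490) - 521*1/387 = 67/70 - 521/387 = -10541/27090 ≈ -0.38911)
(D + B(21, 31))² + z(-1107) = (-10541/27090 - 9*21/31)² + 512*(-1107) = (-10541/27090 - 9*21*1/31)² - 566784 = (-10541/27090 - 189/31)² - 566784 = (-5446781/839790)² - 566784 = 29667423261961/705247244100 - 566784 = -399693186576712439/705247244100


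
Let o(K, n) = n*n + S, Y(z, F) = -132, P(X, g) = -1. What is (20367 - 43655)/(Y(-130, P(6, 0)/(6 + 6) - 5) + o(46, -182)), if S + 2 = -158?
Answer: -2911/4104 ≈ -0.70931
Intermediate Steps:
S = -160 (S = -2 - 158 = -160)
o(K, n) = -160 + n² (o(K, n) = n*n - 160 = n² - 160 = -160 + n²)
(20367 - 43655)/(Y(-130, P(6, 0)/(6 + 6) - 5) + o(46, -182)) = (20367 - 43655)/(-132 + (-160 + (-182)²)) = -23288/(-132 + (-160 + 33124)) = -23288/(-132 + 32964) = -23288/32832 = -23288*1/32832 = -2911/4104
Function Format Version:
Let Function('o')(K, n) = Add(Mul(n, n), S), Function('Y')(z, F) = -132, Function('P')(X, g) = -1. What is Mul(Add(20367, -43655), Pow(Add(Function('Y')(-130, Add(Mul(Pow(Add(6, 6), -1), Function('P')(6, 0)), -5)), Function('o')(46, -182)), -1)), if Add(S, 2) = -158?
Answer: Rational(-2911, 4104) ≈ -0.70931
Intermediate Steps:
S = -160 (S = Add(-2, -158) = -160)
Function('o')(K, n) = Add(-160, Pow(n, 2)) (Function('o')(K, n) = Add(Mul(n, n), -160) = Add(Pow(n, 2), -160) = Add(-160, Pow(n, 2)))
Mul(Add(20367, -43655), Pow(Add(Function('Y')(-130, Add(Mul(Pow(Add(6, 6), -1), Function('P')(6, 0)), -5)), Function('o')(46, -182)), -1)) = Mul(Add(20367, -43655), Pow(Add(-132, Add(-160, Pow(-182, 2))), -1)) = Mul(-23288, Pow(Add(-132, Add(-160, 33124)), -1)) = Mul(-23288, Pow(Add(-132, 32964), -1)) = Mul(-23288, Pow(32832, -1)) = Mul(-23288, Rational(1, 32832)) = Rational(-2911, 4104)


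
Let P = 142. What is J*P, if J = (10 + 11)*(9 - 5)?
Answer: 11928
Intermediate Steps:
J = 84 (J = 21*4 = 84)
J*P = 84*142 = 11928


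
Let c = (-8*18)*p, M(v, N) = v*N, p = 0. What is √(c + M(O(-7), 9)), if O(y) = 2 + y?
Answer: 3*I*√5 ≈ 6.7082*I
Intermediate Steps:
M(v, N) = N*v
c = 0 (c = -8*18*0 = -144*0 = 0)
√(c + M(O(-7), 9)) = √(0 + 9*(2 - 7)) = √(0 + 9*(-5)) = √(0 - 45) = √(-45) = 3*I*√5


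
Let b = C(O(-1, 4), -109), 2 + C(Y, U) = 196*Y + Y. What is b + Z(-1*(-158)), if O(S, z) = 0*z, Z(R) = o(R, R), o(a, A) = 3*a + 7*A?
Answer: 1578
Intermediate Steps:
Z(R) = 10*R (Z(R) = 3*R + 7*R = 10*R)
O(S, z) = 0
C(Y, U) = -2 + 197*Y (C(Y, U) = -2 + (196*Y + Y) = -2 + 197*Y)
b = -2 (b = -2 + 197*0 = -2 + 0 = -2)
b + Z(-1*(-158)) = -2 + 10*(-1*(-158)) = -2 + 10*158 = -2 + 1580 = 1578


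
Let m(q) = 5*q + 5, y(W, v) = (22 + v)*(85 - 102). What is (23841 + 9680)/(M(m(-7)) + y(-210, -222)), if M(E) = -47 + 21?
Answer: 33521/3374 ≈ 9.9351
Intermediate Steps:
y(W, v) = -374 - 17*v (y(W, v) = (22 + v)*(-17) = -374 - 17*v)
m(q) = 5 + 5*q
M(E) = -26
(23841 + 9680)/(M(m(-7)) + y(-210, -222)) = (23841 + 9680)/(-26 + (-374 - 17*(-222))) = 33521/(-26 + (-374 + 3774)) = 33521/(-26 + 3400) = 33521/3374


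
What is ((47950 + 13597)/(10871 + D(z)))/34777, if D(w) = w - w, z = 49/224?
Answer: 61547/378060767 ≈ 0.00016280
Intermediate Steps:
z = 7/32 (z = 49*(1/224) = 7/32 ≈ 0.21875)
D(w) = 0
((47950 + 13597)/(10871 + D(z)))/34777 = ((47950 + 13597)/(10871 + 0))/34777 = (61547/10871)*(1/34777) = 61547/378060767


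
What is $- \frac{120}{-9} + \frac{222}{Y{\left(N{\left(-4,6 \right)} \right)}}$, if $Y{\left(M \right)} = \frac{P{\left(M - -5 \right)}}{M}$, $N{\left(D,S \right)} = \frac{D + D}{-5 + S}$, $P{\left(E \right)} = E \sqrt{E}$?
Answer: $\frac{40}{3} - \frac{592 i \sqrt{3}}{3} \approx 13.333 - 341.79 i$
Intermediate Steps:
$P{\left(E \right)} = E^{\frac{3}{2}}$
$N{\left(D,S \right)} = \frac{2 D}{-5 + S}$
$Y{\left(M \right)} = \frac{\left(5 + M\right)^{\frac{3}{2}}}{M}$ ($Y{\left(M \right)} = \frac{\left(M - -5\right)^{\frac{3}{2}}}{M} = \frac{\left(M + 5\right)^{\frac{3}{2}}}{M} = \frac{\left(5 + M\right)^{\frac{3}{2}}}{M}$)
$- \frac{120}{-9} + \frac{222}{Y{\left(N{\left(-4,6 \right)} \right)}} = - \frac{120}{-9} + \frac{222}{\frac{1}{2 \left(-4\right) \frac{1}{-5 + 6}} \left(5 + 2 \left(-4\right) \frac{1}{-5 + 6}\right)^{\frac{3}{2}}} = \left(-120\right) \left(- \frac{1}{9}\right) + \frac{222}{\frac{1}{2 \left(-4\right) 1^{-1}} \left(5 + 2 \left(-4\right) 1^{-1}\right)^{\frac{3}{2}}} = \frac{40}{3} + \frac{222}{\frac{1}{2 \left(-4\right) 1} \left(5 + 2 \left(-4\right) 1\right)^{\frac{3}{2}}} = \frac{40}{3} + \frac{222}{\frac{1}{-8} \left(5 - 8\right)^{\frac{3}{2}}} = \frac{40}{3} + \frac{222}{\left(- \frac{1}{8}\right) \left(-3\right)^{\frac{3}{2}}} = \frac{40}{3} + \frac{222}{\left(- \frac{1}{8}\right) \left(- 3 i \sqrt{3}\right)} = \frac{40}{3} + \frac{222}{\frac{3}{8} i \sqrt{3}} = \frac{40}{3} + 222 \left(- \frac{8 i \sqrt{3}}{9}\right) = \frac{40}{3} - \frac{592 i \sqrt{3}}{3}$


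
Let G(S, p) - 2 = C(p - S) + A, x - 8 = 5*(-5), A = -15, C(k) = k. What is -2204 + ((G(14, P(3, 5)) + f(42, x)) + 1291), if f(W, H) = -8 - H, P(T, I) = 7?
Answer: -924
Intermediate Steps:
x = -17 (x = 8 + 5*(-5) = 8 - 25 = -17)
G(S, p) = -13 + p - S (G(S, p) = 2 + ((p - S) - 15) = 2 + (-15 + p - S) = -13 + p - S)
-2204 + ((G(14, P(3, 5)) + f(42, x)) + 1291) = -2204 + (((-13 + 7 - 1*14) + (-8 - 1*(-17))) + 1291) = -2204 + (((-13 + 7 - 14) + (-8 + 17)) + 1291) = -2204 + ((-20 + 9) + 1291) = -2204 + (-11 + 1291) = -2204 + 1280 = -924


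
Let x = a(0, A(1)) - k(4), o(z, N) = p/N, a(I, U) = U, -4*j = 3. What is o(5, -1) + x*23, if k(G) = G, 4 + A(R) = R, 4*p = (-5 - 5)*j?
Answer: -1303/8 ≈ -162.88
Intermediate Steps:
j = -¾ (j = -¼*3 = -¾ ≈ -0.75000)
p = 15/8 (p = ((-5 - 5)*(-¾))/4 = (-10*(-¾))/4 = (¼)*(15/2) = 15/8 ≈ 1.8750)
A(R) = -4 + R
o(z, N) = 15/(8*N)
x = -7 (x = (-4 + 1) - 1*4 = -3 - 4 = -7)
o(5, -1) + x*23 = (15/8)/(-1) - 7*23 = (15/8)*(-1) - 161 = -15/8 - 161 = -1303/8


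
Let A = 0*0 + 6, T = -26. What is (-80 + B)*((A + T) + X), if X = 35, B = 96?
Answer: 240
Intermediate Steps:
A = 6 (A = 0 + 6 = 6)
(-80 + B)*((A + T) + X) = (-80 + 96)*((6 - 26) + 35) = 16*(-20 + 35) = 16*15 = 240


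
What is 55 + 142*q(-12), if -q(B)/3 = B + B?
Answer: 10279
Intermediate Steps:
q(B) = -6*B (q(B) = -3*(B + B) = -6*B)
55 + 142*q(-12) = 55 + 142*(-6*(-12)) = 55 + 142*72 = 55 + 10224 = 10279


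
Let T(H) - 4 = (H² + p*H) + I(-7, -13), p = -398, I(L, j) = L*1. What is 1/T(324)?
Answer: -1/23979 ≈ -4.1703e-5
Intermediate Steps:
I(L, j) = L
T(H) = -3 + H² - 398*H (T(H) = 4 + ((H² - 398*H) - 7) = 4 + (-7 + H² - 398*H) = -3 + H² - 398*H)
1/T(324) = 1/(-3 + 324² - 398*324) = 1/(-3 + 104976 - 128952) = 1/(-23979) = -1/23979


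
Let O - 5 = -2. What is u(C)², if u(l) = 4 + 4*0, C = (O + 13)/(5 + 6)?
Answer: 16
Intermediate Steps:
O = 3 (O = 5 - 2 = 3)
C = 16/11 (C = (3 + 13)/(5 + 6) = 16/11 ≈ 1.4545)
u(l) = 4 (u(l) = 4 + 0 = 4)
u(C)² = 4² = 16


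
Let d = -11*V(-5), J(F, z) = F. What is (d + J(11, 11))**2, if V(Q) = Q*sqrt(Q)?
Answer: -15004 + 1210*I*sqrt(5) ≈ -15004.0 + 2705.6*I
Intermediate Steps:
V(Q) = Q**(3/2)
d = 55*I*sqrt(5) (d = -11*(-5)**(3/2) = -11*(-5*I*sqrt(5)) = -(-55)*I*sqrt(5) = 55*I*sqrt(5) ≈ 122.98*I)
(d + J(11, 11))**2 = (55*I*sqrt(5) + 11)**2 = (11 + 55*I*sqrt(5))**2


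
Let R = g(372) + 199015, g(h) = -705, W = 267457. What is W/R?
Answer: 267457/198310 ≈ 1.3487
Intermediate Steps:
R = 198310 (R = -705 + 199015 = 198310)
W/R = 267457/198310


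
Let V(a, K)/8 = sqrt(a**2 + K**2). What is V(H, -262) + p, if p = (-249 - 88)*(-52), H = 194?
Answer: 17524 + 16*sqrt(26570) ≈ 20132.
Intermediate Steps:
p = 17524 (p = -337*(-52) = 17524)
V(a, K) = 8*sqrt(K**2 + a**2) (V(a, K) = 8*sqrt(a**2 + K**2) = 8*sqrt(K**2 + a**2))
V(H, -262) + p = 8*sqrt((-262)**2 + 194**2) + 17524 = 8*sqrt(68644 + 37636) + 17524 = 8*sqrt(106280) + 17524 = 8*(2*sqrt(26570)) + 17524 = 16*sqrt(26570) + 17524 = 17524 + 16*sqrt(26570)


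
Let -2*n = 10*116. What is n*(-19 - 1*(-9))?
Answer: 5800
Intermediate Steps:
n = -580 (n = -5*116 = -½*1160 = -580)
n*(-19 - 1*(-9)) = -580*(-19 - 1*(-9)) = -580*(-19 + 9) = -580*(-10) = 5800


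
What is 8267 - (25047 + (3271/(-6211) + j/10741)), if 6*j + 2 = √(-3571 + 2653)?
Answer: -3358194341696/200137053 - I*√102/21482 ≈ -16779.0 - 0.00047014*I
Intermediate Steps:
j = -⅓ + I*√102/2 (j = -⅓ + √(-3571 + 2653)/6 = -⅓ + √(-918)/6 = -⅓ + (3*I*√102)/6 = -⅓ + I*√102/2 ≈ -0.33333 + 5.0498*I)
8267 - (25047 + (3271/(-6211) + j/10741)) = 8267 - (25047 + (3271/(-6211) + (-⅓ + I*√102/2)/10741)) = 8267 - (25047 + (3271*(-1/6211) + (-⅓ + I*√102/2)*(1/10741))) = 8267 - (25047 + (-3271/6211 + (-1/32223 + I*√102/21482))) = 8267 - (25047 + (-105407644/200137053 + I*√102/21482)) = 8267 - (5012727358847/200137053 + I*√102/21482) = 8267 + (-5012727358847/200137053 - I*√102/21482) = -3358194341696/200137053 - I*√102/21482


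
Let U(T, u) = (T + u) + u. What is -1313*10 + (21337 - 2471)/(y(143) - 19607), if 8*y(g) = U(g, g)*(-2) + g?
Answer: -2069058158/157571 ≈ -13131.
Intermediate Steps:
U(T, u) = T + 2*u
y(g) = -5*g/8 (y(g) = ((g + 2*g)*(-2) + g)/8 = ((3*g)*(-2) + g)/8 = (-6*g + g)/8 = (-5*g)/8 = -5*g/8)
-1313*10 + (21337 - 2471)/(y(143) - 19607) = -1313*10 + (21337 - 2471)/(-5/8*143 - 19607) = -13130 + 18866/(-715/8 - 19607) = -13130 + 18866/(-157571/8) = -13130 + 18866*(-8/157571) = -13130 - 150928/157571 = -2069058158/157571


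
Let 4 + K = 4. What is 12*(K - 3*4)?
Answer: -144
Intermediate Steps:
K = 0 (K = -4 + 4 = 0)
12*(K - 3*4) = 12*(0 - 3*4) = 12*(0 - 12) = 12*(-12) = -144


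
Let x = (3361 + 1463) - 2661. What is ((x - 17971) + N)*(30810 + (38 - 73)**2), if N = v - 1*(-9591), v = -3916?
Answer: -324610655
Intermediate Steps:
x = 2163 (x = 4824 - 2661 = 2163)
N = 5675 (N = -3916 - 1*(-9591) = -3916 + 9591 = 5675)
((x - 17971) + N)*(30810 + (38 - 73)**2) = ((2163 - 17971) + 5675)*(30810 + (38 - 73)**2) = (-15808 + 5675)*(30810 + (-35)**2) = -10133*(30810 + 1225) = -10133*32035 = -324610655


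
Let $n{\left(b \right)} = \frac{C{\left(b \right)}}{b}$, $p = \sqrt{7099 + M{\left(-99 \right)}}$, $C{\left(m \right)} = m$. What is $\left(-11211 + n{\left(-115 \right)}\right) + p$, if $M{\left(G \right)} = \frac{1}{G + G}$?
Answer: $-11210 + \frac{\sqrt{30923222}}{66} \approx -11126.0$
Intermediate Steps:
$M{\left(G \right)} = \frac{1}{2 G}$
$p = \frac{\sqrt{30923222}}{66}$ ($p = \sqrt{7099 + \frac{1}{2 \left(-99\right)}} = \sqrt{7099 + \frac{1}{2} \left(- \frac{1}{99}\right)} = \sqrt{7099 - \frac{1}{198}} = \sqrt{\frac{1405601}{198}} = \frac{\sqrt{30923222}}{66} \approx 84.255$)
$n{\left(b \right)} = 1$ ($n{\left(b \right)} = \frac{b}{b} = 1$)
$\left(-11211 + n{\left(-115 \right)}\right) + p = \left(-11211 + 1\right) + \frac{\sqrt{30923222}}{66} = -11210 + \frac{\sqrt{30923222}}{66}$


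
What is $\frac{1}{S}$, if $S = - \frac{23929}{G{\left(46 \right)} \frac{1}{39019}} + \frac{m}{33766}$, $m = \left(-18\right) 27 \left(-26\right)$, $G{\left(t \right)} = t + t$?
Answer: $- \frac{1553236}{15763414264577} \approx -9.8534 \cdot 10^{-8}$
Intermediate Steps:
$G{\left(t \right)} = 2 t$
$m = 12636$ ($m = \left(-486\right) \left(-26\right) = 12636$)
$S = - \frac{15763414264577}{1553236}$ ($S = - \frac{23929}{2 \cdot 46 \cdot \frac{1}{39019}} + \frac{12636}{33766} = - \frac{23929}{92 \cdot \frac{1}{39019}} + 12636 \cdot \frac{1}{33766} = - \frac{23929}{\frac{92}{39019}} + \frac{6318}{16883} = \left(-23929\right) \frac{39019}{92} + \frac{6318}{16883} = - \frac{933685651}{92} + \frac{6318}{16883} = - \frac{15763414264577}{1553236} \approx -1.0149 \cdot 10^{7}$)
$\frac{1}{S} = \frac{1}{- \frac{15763414264577}{1553236}} = - \frac{1553236}{15763414264577}$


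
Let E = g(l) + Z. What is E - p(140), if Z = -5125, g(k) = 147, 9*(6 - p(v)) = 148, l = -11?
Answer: -44708/9 ≈ -4967.6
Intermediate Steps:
p(v) = -94/9 (p(v) = 6 - ⅑*148 = 6 - 148/9 = -94/9)
E = -4978 (E = 147 - 5125 = -4978)
E - p(140) = -4978 - 1*(-94/9) = -4978 + 94/9 = -44708/9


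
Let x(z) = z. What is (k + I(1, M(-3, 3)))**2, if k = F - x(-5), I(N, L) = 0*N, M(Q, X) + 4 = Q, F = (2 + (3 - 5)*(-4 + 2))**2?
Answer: 1681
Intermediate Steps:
F = 36 (F = (2 - 2*(-2))**2 = (2 + 4)**2 = 6**2 = 36)
M(Q, X) = -4 + Q
I(N, L) = 0
k = 41 (k = 36 - 1*(-5) = 36 + 5 = 41)
(k + I(1, M(-3, 3)))**2 = (41 + 0)**2 = 41**2 = 1681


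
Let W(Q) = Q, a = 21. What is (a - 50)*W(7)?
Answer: -203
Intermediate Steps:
(a - 50)*W(7) = (21 - 50)*7 = -29*7 = -203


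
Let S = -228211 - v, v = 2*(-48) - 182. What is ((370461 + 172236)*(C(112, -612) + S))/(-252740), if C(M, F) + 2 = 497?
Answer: 61714960143/126370 ≈ 4.8837e+5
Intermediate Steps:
v = -278 (v = -96 - 182 = -278)
C(M, F) = 495 (C(M, F) = -2 + 497 = 495)
S = -227933 (S = -228211 - 1*(-278) = -228211 + 278 = -227933)
((370461 + 172236)*(C(112, -612) + S))/(-252740) = ((370461 + 172236)*(495 - 227933))/(-252740) = (542697*(-227438))*(-1/252740) = -123429920286*(-1/252740) = 61714960143/126370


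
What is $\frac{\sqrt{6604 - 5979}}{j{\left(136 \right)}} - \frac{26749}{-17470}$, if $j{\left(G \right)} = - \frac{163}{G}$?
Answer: $- \frac{55037913}{2847610} \approx -19.328$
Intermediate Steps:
$\frac{\sqrt{6604 - 5979}}{j{\left(136 \right)}} - \frac{26749}{-17470} = \frac{\sqrt{6604 - 5979}}{\left(-163\right) \frac{1}{136}} - \frac{26749}{-17470} = \frac{\sqrt{625}}{\left(-163\right) \frac{1}{136}} - - \frac{26749}{17470} = \frac{25}{- \frac{163}{136}} + \frac{26749}{17470} = 25 \left(- \frac{136}{163}\right) + \frac{26749}{17470} = - \frac{3400}{163} + \frac{26749}{17470} = - \frac{55037913}{2847610}$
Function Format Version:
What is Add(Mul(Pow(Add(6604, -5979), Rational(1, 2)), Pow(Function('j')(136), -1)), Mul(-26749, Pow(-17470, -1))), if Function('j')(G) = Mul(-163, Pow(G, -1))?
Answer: Rational(-55037913, 2847610) ≈ -19.328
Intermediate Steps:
Add(Mul(Pow(Add(6604, -5979), Rational(1, 2)), Pow(Function('j')(136), -1)), Mul(-26749, Pow(-17470, -1))) = Add(Mul(Pow(Add(6604, -5979), Rational(1, 2)), Pow(Mul(-163, Pow(136, -1)), -1)), Mul(-26749, Pow(-17470, -1))) = Add(Mul(Pow(625, Rational(1, 2)), Pow(Mul(-163, Rational(1, 136)), -1)), Mul(-26749, Rational(-1, 17470))) = Add(Mul(25, Pow(Rational(-163, 136), -1)), Rational(26749, 17470)) = Add(Mul(25, Rational(-136, 163)), Rational(26749, 17470)) = Add(Rational(-3400, 163), Rational(26749, 17470)) = Rational(-55037913, 2847610)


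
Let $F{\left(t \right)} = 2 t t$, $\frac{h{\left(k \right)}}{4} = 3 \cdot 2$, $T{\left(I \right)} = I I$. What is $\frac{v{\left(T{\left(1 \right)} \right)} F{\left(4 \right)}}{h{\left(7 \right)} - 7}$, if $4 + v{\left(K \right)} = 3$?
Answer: $- \frac{32}{17} \approx -1.8824$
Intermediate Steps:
$T{\left(I \right)} = I^{2}$
$h{\left(k \right)} = 24$ ($h{\left(k \right)} = 4 \cdot 3 \cdot 2 = 4 \cdot 6 = 24$)
$F{\left(t \right)} = 2 t^{2}$
$v{\left(K \right)} = -1$ ($v{\left(K \right)} = -4 + 3 = -1$)
$\frac{v{\left(T{\left(1 \right)} \right)} F{\left(4 \right)}}{h{\left(7 \right)} - 7} = \frac{\left(-1\right) 2 \cdot 4^{2}}{24 - 7} = \frac{\left(-1\right) 2 \cdot 16}{17} = \frac{\left(-1\right) 32}{17} = \frac{1}{17} \left(-32\right) = - \frac{32}{17}$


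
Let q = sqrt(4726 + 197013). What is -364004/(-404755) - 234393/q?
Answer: 364004/404755 - 234393*sqrt(201739)/201739 ≈ -520.96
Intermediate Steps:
q = sqrt(201739) ≈ 449.15
-364004/(-404755) - 234393/q = -364004/(-404755) - 234393*sqrt(201739)/201739 = -364004*(-1/404755) - 234393*sqrt(201739)/201739 = 364004/404755 - 234393*sqrt(201739)/201739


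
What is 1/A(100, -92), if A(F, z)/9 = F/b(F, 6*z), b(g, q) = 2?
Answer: 1/450 ≈ 0.0022222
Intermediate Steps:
A(F, z) = 9*F/2 (A(F, z) = 9*(F/2) = 9*F/2)
1/A(100, -92) = 1/((9/2)*100) = 1/450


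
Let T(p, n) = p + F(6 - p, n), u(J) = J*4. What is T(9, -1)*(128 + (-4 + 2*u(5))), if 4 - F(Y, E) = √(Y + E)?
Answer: 2132 - 328*I ≈ 2132.0 - 328.0*I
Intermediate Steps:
u(J) = 4*J
F(Y, E) = 4 - √(E + Y) (F(Y, E) = 4 - √(Y + E) = 4 - √(E + Y))
T(p, n) = 4 + p - √(6 + n - p) (T(p, n) = p + (4 - √(n + (6 - p))) = p + (4 - √(6 + n - p)) = 4 + p - √(6 + n - p))
T(9, -1)*(128 + (-4 + 2*u(5))) = (4 + 9 - √(6 - 1 - 1*9))*(128 + (-4 + 2*(4*5))) = (4 + 9 - √(6 - 1 - 9))*(128 + (-4 + 2*20)) = (4 + 9 - √(-4))*(128 + (-4 + 40)) = (4 + 9 - 2*I)*(128 + 36) = (4 + 9 - 2*I)*164 = (13 - 2*I)*164 = 2132 - 328*I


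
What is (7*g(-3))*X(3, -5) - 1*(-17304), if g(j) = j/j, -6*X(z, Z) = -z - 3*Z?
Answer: 17290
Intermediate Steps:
X(z, Z) = Z/2 + z/6 (X(z, Z) = -(-z - 3*Z)/6 = Z/2 + z/6)
g(j) = 1
(7*g(-3))*X(3, -5) - 1*(-17304) = (7*1)*((½)*(-5) + (⅙)*3) - 1*(-17304) = 7*(-5/2 + ½) + 17304 = 7*(-2) + 17304 = -14 + 17304 = 17290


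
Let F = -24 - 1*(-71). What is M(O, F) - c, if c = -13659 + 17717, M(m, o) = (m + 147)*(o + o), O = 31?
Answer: 12674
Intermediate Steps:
F = 47 (F = -24 + 71 = 47)
M(m, o) = 2*o*(147 + m) (M(m, o) = (147 + m)*(2*o) = 2*o*(147 + m))
c = 4058
M(O, F) - c = 2*47*(147 + 31) - 1*4058 = 2*47*178 - 4058 = 16732 - 4058 = 12674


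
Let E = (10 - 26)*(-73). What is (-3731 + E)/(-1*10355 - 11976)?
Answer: 2563/22331 ≈ 0.11477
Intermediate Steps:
E = 1168 (E = -16*(-73) = 1168)
(-3731 + E)/(-1*10355 - 11976) = (-3731 + 1168)/(-1*10355 - 11976) = -2563/(-10355 - 11976) = -2563/(-22331) = -2563*(-1/22331) = 2563/22331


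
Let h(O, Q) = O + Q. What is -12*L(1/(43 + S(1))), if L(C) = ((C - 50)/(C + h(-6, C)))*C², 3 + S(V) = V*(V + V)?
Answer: -2099/36750 ≈ -0.057116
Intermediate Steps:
S(V) = -3 + 2*V² (S(V) = -3 + V*(V + V) = -3 + V*(2*V) = -3 + 2*V²)
L(C) = C²*(-50 + C)/(-6 + 2*C) (L(C) = ((C - 50)/(C + (-6 + C)))*C² = ((-50 + C)/(-6 + 2*C))*C² = C²*(-50 + C)/(-6 + 2*C))
-12*L(1/(43 + S(1))) = -6*(1/(43 + (-3 + 2*1²)))²*(-50 + 1/(43 + (-3 + 2*1²)))/(-3 + 1/(43 + (-3 + 2*1²))) = -6*(1/(43 + (-3 + 2*1)))²*(-50 + 1/(43 + (-3 + 2*1)))/(-3 + 1/(43 + (-3 + 2*1))) = -6*(1/(43 + (-3 + 2)))²*(-50 + 1/(43 + (-3 + 2)))/(-3 + 1/(43 + (-3 + 2))) = -6*(1/(43 - 1))²*(-50 + 1/(43 - 1))/(-3 + 1/(43 - 1)) = -6*(1/42)²*(-50 + 1/42)/(-3 + 1/42) = -6*(-2099)/(1764*(-125/42)*42) = -6*(-42)*(-2099)/(1764*125*42) = -12*2099/441000 = -2099/36750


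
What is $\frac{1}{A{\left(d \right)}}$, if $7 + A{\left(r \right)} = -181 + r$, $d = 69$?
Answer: $- \frac{1}{119} \approx -0.0084034$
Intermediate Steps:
$A{\left(r \right)} = -188 + r$ ($A{\left(r \right)} = -7 + \left(-181 + r\right) = -188 + r$)
$\frac{1}{A{\left(d \right)}} = \frac{1}{-188 + 69} = \frac{1}{-119} = - \frac{1}{119}$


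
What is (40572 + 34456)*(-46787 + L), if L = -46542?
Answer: -7002288212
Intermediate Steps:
(40572 + 34456)*(-46787 + L) = (40572 + 34456)*(-46787 - 46542) = 75028*(-93329) = -7002288212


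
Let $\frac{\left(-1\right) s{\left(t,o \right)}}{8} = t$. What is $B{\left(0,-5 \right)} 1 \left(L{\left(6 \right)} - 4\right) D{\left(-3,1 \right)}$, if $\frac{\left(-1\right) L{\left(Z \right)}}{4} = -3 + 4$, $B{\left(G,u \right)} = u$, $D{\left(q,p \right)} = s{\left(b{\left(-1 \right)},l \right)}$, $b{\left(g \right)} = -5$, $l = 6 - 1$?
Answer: $1600$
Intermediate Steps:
$l = 5$
$s{\left(t,o \right)} = - 8 t$
$D{\left(q,p \right)} = 40$ ($D{\left(q,p \right)} = \left(-8\right) \left(-5\right) = 40$)
$L{\left(Z \right)} = -4$ ($L{\left(Z \right)} = - 4 \left(-3 + 4\right) = \left(-4\right) 1 = -4$)
$B{\left(0,-5 \right)} 1 \left(L{\left(6 \right)} - 4\right) D{\left(-3,1 \right)} = \left(-5\right) 1 \left(-4 - 4\right) 40 = - 5 \left(\left(-8\right) 40\right) = \left(-5\right) \left(-320\right) = 1600$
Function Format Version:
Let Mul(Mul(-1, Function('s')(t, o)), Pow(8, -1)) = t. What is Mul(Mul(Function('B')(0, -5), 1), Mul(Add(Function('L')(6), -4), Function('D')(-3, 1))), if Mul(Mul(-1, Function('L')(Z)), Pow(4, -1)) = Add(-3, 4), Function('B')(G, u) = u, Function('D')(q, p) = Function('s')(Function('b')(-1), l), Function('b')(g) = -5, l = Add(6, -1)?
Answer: 1600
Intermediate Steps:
l = 5
Function('s')(t, o) = Mul(-8, t)
Function('D')(q, p) = 40 (Function('D')(q, p) = Mul(-8, -5) = 40)
Function('L')(Z) = -4 (Function('L')(Z) = Mul(-4, Add(-3, 4)) = Mul(-4, 1) = -4)
Mul(Mul(Function('B')(0, -5), 1), Mul(Add(Function('L')(6), -4), Function('D')(-3, 1))) = Mul(Mul(-5, 1), Mul(Add(-4, -4), 40)) = Mul(-5, Mul(-8, 40)) = Mul(-5, -320) = 1600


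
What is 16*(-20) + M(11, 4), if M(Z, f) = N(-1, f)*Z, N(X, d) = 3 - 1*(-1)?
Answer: -276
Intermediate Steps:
N(X, d) = 4 (N(X, d) = 3 + 1 = 4)
M(Z, f) = 4*Z
16*(-20) + M(11, 4) = 16*(-20) + 4*11 = -320 + 44 = -276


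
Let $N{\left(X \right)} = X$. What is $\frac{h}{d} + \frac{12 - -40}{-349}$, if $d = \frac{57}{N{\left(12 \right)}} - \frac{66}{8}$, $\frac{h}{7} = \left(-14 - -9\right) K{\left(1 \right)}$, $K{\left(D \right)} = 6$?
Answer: $\frac{20888}{349} \approx 59.851$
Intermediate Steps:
$h = -210$ ($h = 7 \left(-14 - -9\right) 6 = 7 \left(-14 + 9\right) 6 = 7 \left(\left(-5\right) 6\right) = 7 \left(-30\right) = -210$)
$d = - \frac{7}{2}$ ($d = \frac{57}{12} - \frac{66}{8} = 57 \cdot \frac{1}{12} - \frac{33}{4} = \frac{19}{4} - \frac{33}{4} = - \frac{7}{2} \approx -3.5$)
$\frac{h}{d} + \frac{12 - -40}{-349} = - \frac{210}{- \frac{7}{2}} + \frac{12 - -40}{-349} = \left(-210\right) \left(- \frac{2}{7}\right) + \left(12 + 40\right) \left(- \frac{1}{349}\right) = 60 + 52 \left(- \frac{1}{349}\right) = 60 - \frac{52}{349} = \frac{20888}{349}$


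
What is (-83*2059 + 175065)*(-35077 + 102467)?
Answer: 280881520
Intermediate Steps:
(-83*2059 + 175065)*(-35077 + 102467) = (-170897 + 175065)*67390 = 4168*67390 = 280881520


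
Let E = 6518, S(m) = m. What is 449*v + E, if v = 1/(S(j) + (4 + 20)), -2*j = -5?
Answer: 346352/53 ≈ 6534.9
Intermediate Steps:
j = 5/2 (j = -1/2*(-5) = 5/2 ≈ 2.5000)
v = 2/53 (v = 1/(5/2 + (4 + 20)) = 1/(5/2 + 24) = 1/(53/2) = 2/53 ≈ 0.037736)
449*v + E = 449*(2/53) + 6518 = 898/53 + 6518 = 346352/53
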